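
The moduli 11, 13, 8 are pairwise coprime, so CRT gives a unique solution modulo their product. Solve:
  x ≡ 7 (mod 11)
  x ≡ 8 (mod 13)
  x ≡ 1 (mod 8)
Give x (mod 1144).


Moduli 11, 13, 8 are pairwise coprime; by CRT there is a unique solution modulo M = 11 · 13 · 8 = 1144.
Solve pairwise, accumulating the modulus:
  Start with x ≡ 7 (mod 11).
  Combine with x ≡ 8 (mod 13): since gcd(11, 13) = 1, we get a unique residue mod 143.
    Write x = 7 + 11·t and substitute into x ≡ 8 (mod 13): 11·t ≡ 8 − 7 = 1 (mod 13).
    The inverse of 11 mod 13 is 6 (since 11·6 = 66 = 5·13 + 1), so t ≡ 6·1 = 6 ≡ 6 (mod 13).
    Then x = 7 + 11·6 = 73, valid modulo lcm(11, 13) = 143: x ≡ 73 (mod 143).
  Combine with x ≡ 1 (mod 8): since gcd(143, 8) = 1, we get a unique residue mod 1144.
    Write x = 73 + 143·t and substitute into x ≡ 1 (mod 8): 143·t ≡ 1 − 73 = -72 (mod 8).
    Reduce coefficients mod 8: 7·t ≡ 0 (mod 8).
    The inverse of 7 mod 8 is 7 (since 7·7 = 49 = 6·8 + 1), so t ≡ 7·0 = 0 ≡ 0 (mod 8).
    Then x = 73 + 143·0 = 73, valid modulo lcm(143, 8) = 1144: x ≡ 73 (mod 1144).
Verify: 73 mod 11 = 7 ✓, 73 mod 13 = 8 ✓, 73 mod 8 = 1 ✓.

x ≡ 73 (mod 1144).


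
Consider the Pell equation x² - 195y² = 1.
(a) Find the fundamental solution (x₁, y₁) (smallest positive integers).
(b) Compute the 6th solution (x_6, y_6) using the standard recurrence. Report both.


Step 1: Find the fundamental solution (x₁, y₁) of x² - 195y² = 1.
  Expand √195 as a continued fraction. a₀ = ⌊√195⌋ = 13; iterate m_{k+1} = d_k·a_k − m_k, d_{k+1} = (195 − m_{k+1}²)/d_k, a_{k+1} = ⌊(a₀ + m_{k+1})/d_{k+1}⌋ (starting m₀ = 0, d₀ = 1), with convergents p_k = a_k·p_{k-1} + p_{k-2}, q_k = a_k·q_{k-1} + q_{k-2} (p₋₁ = 1, q₋₁ = 0):
  k = 0: a₀ = 13; p₀/q₀ = 13/1; p₀² − 195·q₀² = 169 − 195 = -26.
  k = 1: m = 13, d = 26, a = ⌊(13 + 13)/26⌋ = 1; p/q = (1·13 + 1)/(1·1 + 0) = 14/1; p² − 195·q² = 196 − 195 = 1.
  The first convergent with p² − 195·q² = 1 gives the fundamental solution (x₁, y₁) = (14, 1).
Step 2: Apply the recurrence (x_{n+1}, y_{n+1}) = (x₁x_n + 195y₁y_n, x₁y_n + y₁x_n) repeatedly.
  From (x_1, y_1) = (14, 1): x_2 = 14·14 + 195·1·1 = 391; y_2 = 14·1 + 1·14 = 28.
  From (x_2, y_2) = (391, 28): x_3 = 14·391 + 195·1·28 = 10934; y_3 = 14·28 + 1·391 = 783.
  From (x_3, y_3) = (10934, 783): x_4 = 14·10934 + 195·1·783 = 305761; y_4 = 14·783 + 1·10934 = 21896.
  From (x_4, y_4) = (305761, 21896): x_5 = 14·305761 + 195·1·21896 = 8550374; y_5 = 14·21896 + 1·305761 = 612305.
  From (x_5, y_5) = (8550374, 612305): x_6 = 14·8550374 + 195·1·612305 = 239104711; y_6 = 14·612305 + 1·8550374 = 17122644.
Step 3: Verify x_6² - 195·y_6² = 57171062822393521 - 57171062822393520 = 1 (should be 1). ✓

(x_1, y_1) = (14, 1); (x_6, y_6) = (239104711, 17122644).


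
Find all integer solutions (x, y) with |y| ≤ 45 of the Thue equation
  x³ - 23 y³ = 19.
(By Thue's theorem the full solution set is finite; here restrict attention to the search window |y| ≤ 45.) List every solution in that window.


The equation is x³ - 23y³ = 19. For fixed y, x³ = 23·y³ + 19, so a solution requires the RHS to be a perfect cube.
Strategy: iterate y from -45 to 45, compute RHS = 23·y³ + 19, and check whether it is a (positive or negative) perfect cube.
Check small values of y:
  y = 0: RHS = 19 is not a perfect cube.
  y = 1: RHS = 42 is not a perfect cube.
  y = -1: RHS = -4 is not a perfect cube.
  y = 2: RHS = 203 is not a perfect cube.
  y = -2: RHS = -165 is not a perfect cube.
  y = 3: RHS = 640 is not a perfect cube.
  y = -3: RHS = -602 is not a perfect cube.
Continuing the search up to |y| = 45 finds no solutions either.
No (x, y) in the scanned range satisfies the equation.

No integer solutions with |y| ≤ 45.


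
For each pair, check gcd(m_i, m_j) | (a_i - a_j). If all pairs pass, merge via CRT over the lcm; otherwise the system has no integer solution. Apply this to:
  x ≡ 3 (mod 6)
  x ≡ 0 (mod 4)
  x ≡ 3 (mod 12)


Moduli 6, 4, 12 are not pairwise coprime, so CRT works modulo lcm(m_i) when all pairwise compatibility conditions hold.
Pairwise compatibility: gcd(m_i, m_j) must divide a_i - a_j for every pair.
Merge one congruence at a time:
  Start: x ≡ 3 (mod 6).
  Combine with x ≡ 0 (mod 4): gcd(6, 4) = 2, and 0 - 3 = -3 is NOT divisible by 2.
    ⇒ system is inconsistent (no integer solution).

No solution (the system is inconsistent).


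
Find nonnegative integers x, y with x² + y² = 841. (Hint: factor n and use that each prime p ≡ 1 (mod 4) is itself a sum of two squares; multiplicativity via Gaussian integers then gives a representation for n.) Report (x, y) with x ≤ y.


Step 1: Factor n = 841 = 29^2.
Step 2: Check the mod-4 condition on each prime factor: 29 ≡ 1 (mod 4), exponent 2.
All primes ≡ 3 (mod 4) appear to even exponent (or don't appear), so by the two-squares theorem n IS expressible as a sum of two squares.
Step 3: Build a representation. Here n = 29 · 29 is a product of primes ≡ 1 (mod 4). Each prime p ≡ 1 (mod 4) is itself a sum of two squares; find a² by testing p − a² for a perfect square:
  29: 29 − 1² = 28, 29 − 2² = 25 = 5² ⇒ 29 = 2² + 5².
  Combine using the Brahmagupta–Fibonacci identity (a² + b²)(c² + d²) = (ac − bd)² + (ad + bc)² = (ac + bd)² + (ad − bc)²:
  29 · 29 = 841: from (2² + 5²)(2² + 5²), take (2·2 − 5·5, 2·5 + 5·2) = (4 − 25, 10 + 10) = (-21, 20); dropping signs (only squares matter) gives (21, 20); check 21² + 20² = 441 + 400 = 841 ✓.
Step 4: Order so x ≤ y and verify: 20² + 21² = 400 + 441 = 841 = n. ✓

n = 841 = 20² + 21² (one valid representation with x ≤ y).


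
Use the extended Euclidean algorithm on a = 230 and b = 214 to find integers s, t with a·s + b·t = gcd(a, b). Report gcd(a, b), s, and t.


Euclidean algorithm on (230, 214) — divide until remainder is 0:
  230 = 1 · 214 + 16
  214 = 13 · 16 + 6
  16 = 2 · 6 + 4
  6 = 1 · 4 + 2
  4 = 2 · 2 + 0
gcd(230, 214) = 2.
Track Bezout coefficients alongside the remainders: start with r₀ = 230 = a·1 + b·0 (s = 1, t = 0) and r₁ = 214 = a·0 + b·1 (s = 0, t = 1); each new remainder r_{k+1} = r_{k-1} − q_k·r_k inherits s_{k+1} = s_{k-1} − q_k·s_k, t_{k+1} = t_{k-1} − q_k·t_k, so r_k = a·s_k + b·t_k at every step:
  q = 1: r = 16, s = 1 − 1·0 = 1, t = 0 − 1·1 = -1  (check: 230·1 + 214·(-1) = 16)
  q = 13: r = 6, s = 0 − 13·1 = -13, t = 1 − 13·(-1) = 14  (check: 230·(-13) + 214·14 = 6)
  q = 2: r = 4, s = 1 − 2·(-13) = 27, t = -1 − 2·14 = -29  (check: 230·27 + 214·(-29) = 4)
  q = 1: r = 2, s = -13 − 1·27 = -40, t = 14 − 1·(-29) = 43  (check: 230·(-40) + 214·43 = 2)
The row with r = 2 (the gcd) gives the Bezout coefficients s = -40, t = 43.
Result: 230 · (-40) + 214 · (43) = 2.

gcd(230, 214) = 2; s = -40, t = 43 (check: 230·(-40) + 214·43 = 2).


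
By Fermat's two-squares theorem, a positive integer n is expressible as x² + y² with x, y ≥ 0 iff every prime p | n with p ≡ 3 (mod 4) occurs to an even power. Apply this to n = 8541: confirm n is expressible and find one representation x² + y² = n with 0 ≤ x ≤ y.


Step 1: Factor n = 8541 = 3^2 · 13 · 73.
Step 2: Check the mod-4 condition on each prime factor: 3 ≡ 3 (mod 4), exponent 2 (must be even); 13 ≡ 1 (mod 4), exponent 1; 73 ≡ 1 (mod 4), exponent 1.
All primes ≡ 3 (mod 4) appear to even exponent (or don't appear), so by the two-squares theorem n IS expressible as a sum of two squares.
Step 3: Build a representation. Group n = k² · m with k = 3 and m = 13 · 73 = 949 (a product of primes ≡ 1 (mod 4)); a representation of m scales to one of n via (k·x)² + (k·y)² = k²(x² + y²). Each prime p ≡ 1 (mod 4) is itself a sum of two squares; find a² by testing p − a² for a perfect square:
  13: 13 − 1² = 12, 13 − 2² = 9 = 3² ⇒ 13 = 2² + 3².
  73: 73 − 1² = 72, 73 − 2² = 69, 73 − 3² = 64 = 8² ⇒ 73 = 3² + 8².
  Combine using the Brahmagupta–Fibonacci identity (a² + b²)(c² + d²) = (ac − bd)² + (ad + bc)² = (ac + bd)² + (ad − bc)²:
  13 · 73 = 949: from (2² + 3²)(3² + 8²), take (2·3 − 3·8, 2·8 + 3·3) = (6 − 24, 16 + 9) = (-18, 25); dropping signs (only squares matter) gives (18, 25); check 18² + 25² = 324 + 625 = 949 ✓.
  Scale by k = 3: (3·18, 3·25) = (54, 75).
Step 4: Order so x ≤ y and verify: 54² + 75² = 2916 + 5625 = 8541 = n. ✓

n = 8541 = 54² + 75² (one valid representation with x ≤ y).


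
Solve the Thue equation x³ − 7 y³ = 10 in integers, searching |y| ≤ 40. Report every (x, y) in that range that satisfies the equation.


The equation is x³ - 7y³ = 10. For fixed y, x³ = 7·y³ + 10, so a solution requires the RHS to be a perfect cube.
Strategy: iterate y from -40 to 40, compute RHS = 7·y³ + 10, and check whether it is a (positive or negative) perfect cube.
Check small values of y:
  y = 0: RHS = 10 is not a perfect cube.
  y = 1: RHS = 17 is not a perfect cube.
  y = -1: RHS = 3 is not a perfect cube.
  y = 2: RHS = 66 is not a perfect cube.
  y = -2: RHS = -46 is not a perfect cube.
  y = 3: RHS = 199 is not a perfect cube.
  y = -3: RHS = -179 is not a perfect cube.
Continuing the search up to |y| = 40 finds no solutions either.
No (x, y) in the scanned range satisfies the equation.

No integer solutions with |y| ≤ 40.


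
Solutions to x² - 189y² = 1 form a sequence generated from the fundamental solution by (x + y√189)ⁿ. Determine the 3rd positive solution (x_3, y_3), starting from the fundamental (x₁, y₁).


Step 1: Find the fundamental solution (x₁, y₁) of x² - 189y² = 1.
  Expand √189 as a continued fraction. a₀ = ⌊√189⌋ = 13; iterate m_{k+1} = d_k·a_k − m_k, d_{k+1} = (189 − m_{k+1}²)/d_k, a_{k+1} = ⌊(a₀ + m_{k+1})/d_{k+1}⌋ (starting m₀ = 0, d₀ = 1), with convergents p_k = a_k·p_{k-1} + p_{k-2}, q_k = a_k·q_{k-1} + q_{k-2} (p₋₁ = 1, q₋₁ = 0):
  k = 0: a₀ = 13; p₀/q₀ = 13/1; p₀² − 189·q₀² = 169 − 189 = -20.
  k = 1: m = 13, d = 20, a = ⌊(13 + 13)/20⌋ = 1; p/q = (1·13 + 1)/(1·1 + 0) = 14/1; p² − 189·q² = 196 − 189 = 7.
  k = 2: m = 7, d = 7, a = ⌊(13 + 7)/7⌋ = 2; p/q = (2·14 + 13)/(2·1 + 1) = 41/3; p² − 189·q² = 1681 − 1701 = -20.
  k = 3: m = 7, d = 20, a = ⌊(13 + 7)/20⌋ = 1; p/q = (1·41 + 14)/(1·3 + 1) = 55/4; p² − 189·q² = 3025 − 3024 = 1.
  The first convergent with p² − 189·q² = 1 gives the fundamental solution (x₁, y₁) = (55, 4).
Step 2: Apply the recurrence (x_{n+1}, y_{n+1}) = (x₁x_n + 189y₁y_n, x₁y_n + y₁x_n) repeatedly.
  From (x_1, y_1) = (55, 4): x_2 = 55·55 + 189·4·4 = 6049; y_2 = 55·4 + 4·55 = 440.
  From (x_2, y_2) = (6049, 440): x_3 = 55·6049 + 189·4·440 = 665335; y_3 = 55·440 + 4·6049 = 48396.
Step 3: Verify x_3² - 189·y_3² = 442670662225 - 442670662224 = 1 (should be 1). ✓

(x_1, y_1) = (55, 4); (x_3, y_3) = (665335, 48396).


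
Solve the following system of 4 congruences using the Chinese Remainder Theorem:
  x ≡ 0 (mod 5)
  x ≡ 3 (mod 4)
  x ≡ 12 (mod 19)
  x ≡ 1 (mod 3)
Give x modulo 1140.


Product of moduli M = 5 · 4 · 19 · 3 = 1140.
Merge one congruence at a time:
  Start: x ≡ 0 (mod 5).
  Combine with x ≡ 3 (mod 4); new modulus lcm = 20.
    Write x = 0 + 5·t and substitute into x ≡ 3 (mod 4): 5·t ≡ 3 − 0 = 3 (mod 4).
    Reduce coefficients mod 4: 1·t ≡ 3 (mod 4).
    So t ≡ 3 (mod 4).
    Then x = 0 + 5·3 = 15, valid modulo lcm(5, 4) = 20: x ≡ 15 (mod 20).
  Combine with x ≡ 12 (mod 19); new modulus lcm = 380.
    Write x = 15 + 20·t and substitute into x ≡ 12 (mod 19): 20·t ≡ 12 − 15 = -3 (mod 19).
    Reduce coefficients mod 19: 1·t ≡ 16 (mod 19).
    So t ≡ 16 (mod 19).
    Then x = 15 + 20·16 = 335, valid modulo lcm(20, 19) = 380: x ≡ 335 (mod 380).
  Combine with x ≡ 1 (mod 3); new modulus lcm = 1140.
    Write x = 335 + 380·t and substitute into x ≡ 1 (mod 3): 380·t ≡ 1 − 335 = -334 (mod 3).
    Reduce coefficients mod 3: 2·t ≡ 2 (mod 3).
    The inverse of 2 mod 3 is 2 (since 2·2 = 4 = 1·3 + 1), so t ≡ 2·2 = 4 ≡ 1 (mod 3).
    Then x = 335 + 380·1 = 715, valid modulo lcm(380, 3) = 1140: x ≡ 715 (mod 1140).
Verify against each original: 715 mod 5 = 0, 715 mod 4 = 3, 715 mod 19 = 12, 715 mod 3 = 1.

x ≡ 715 (mod 1140).


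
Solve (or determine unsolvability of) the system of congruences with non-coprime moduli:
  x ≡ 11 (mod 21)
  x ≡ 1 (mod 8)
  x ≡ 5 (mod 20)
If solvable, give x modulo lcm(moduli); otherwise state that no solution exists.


Moduli 21, 8, 20 are not pairwise coprime, so CRT works modulo lcm(m_i) when all pairwise compatibility conditions hold.
Pairwise compatibility: gcd(m_i, m_j) must divide a_i - a_j for every pair.
Merge one congruence at a time:
  Start: x ≡ 11 (mod 21).
  Combine with x ≡ 1 (mod 8): gcd(21, 8) = 1; 1 - 11 = -10, which IS divisible by 1, so compatible.
    Write x = 11 + 21·t and substitute into x ≡ 1 (mod 8): 21·t ≡ 1 − 11 = -10 (mod 8).
    Reduce coefficients mod 8: 5·t ≡ 6 (mod 8).
    The inverse of 5 mod 8 is 5 (since 5·5 = 25 = 3·8 + 1), so t ≡ 5·6 = 30 ≡ 6 (mod 8).
    Then x = 11 + 21·6 = 137, valid modulo lcm(21, 8) = 168: x ≡ 137 (mod 168).
  Combine with x ≡ 5 (mod 20): gcd(168, 20) = 4; 5 - 137 = -132, which IS divisible by 4, so compatible.
    Write x = 137 + 168·t and substitute into x ≡ 5 (mod 20): 168·t ≡ 5 − 137 = -132 (mod 20).
    Divide the congruence (and modulus) by g = 4: 42·t ≡ -33 (mod 5).
    Reduce coefficients mod 5: 2·t ≡ 2 (mod 5).
    The inverse of 2 mod 5 is 3 (since 2·3 = 6 = 1·5 + 1), so t ≡ 3·2 = 6 ≡ 1 (mod 5).
    Then x = 137 + 168·1 = 305, valid modulo lcm(168, 20) = 840: x ≡ 305 (mod 840).
Verify: 305 mod 21 = 11, 305 mod 8 = 1, 305 mod 20 = 5.

x ≡ 305 (mod 840).


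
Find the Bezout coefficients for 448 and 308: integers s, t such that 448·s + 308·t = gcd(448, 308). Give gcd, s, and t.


Euclidean algorithm on (448, 308) — divide until remainder is 0:
  448 = 1 · 308 + 140
  308 = 2 · 140 + 28
  140 = 5 · 28 + 0
gcd(448, 308) = 28.
Track Bezout coefficients alongside the remainders: start with r₀ = 448 = a·1 + b·0 (s = 1, t = 0) and r₁ = 308 = a·0 + b·1 (s = 0, t = 1); each new remainder r_{k+1} = r_{k-1} − q_k·r_k inherits s_{k+1} = s_{k-1} − q_k·s_k, t_{k+1} = t_{k-1} − q_k·t_k, so r_k = a·s_k + b·t_k at every step:
  q = 1: r = 140, s = 1 − 1·0 = 1, t = 0 − 1·1 = -1  (check: 448·1 + 308·(-1) = 140)
  q = 2: r = 28, s = 0 − 2·1 = -2, t = 1 − 2·(-1) = 3  (check: 448·(-2) + 308·3 = 28)
The row with r = 28 (the gcd) gives the Bezout coefficients s = -2, t = 3.
Result: 448 · (-2) + 308 · (3) = 28.

gcd(448, 308) = 28; s = -2, t = 3 (check: 448·(-2) + 308·3 = 28).


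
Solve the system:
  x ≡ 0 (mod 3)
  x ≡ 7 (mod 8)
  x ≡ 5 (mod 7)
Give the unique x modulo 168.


Moduli 3, 8, 7 are pairwise coprime; by CRT there is a unique solution modulo M = 3 · 8 · 7 = 168.
Solve pairwise, accumulating the modulus:
  Start with x ≡ 0 (mod 3).
  Combine with x ≡ 7 (mod 8): since gcd(3, 8) = 1, we get a unique residue mod 24.
    Write x = 0 + 3·t and substitute into x ≡ 7 (mod 8): 3·t ≡ 7 − 0 = 7 (mod 8).
    The inverse of 3 mod 8 is 3 (since 3·3 = 9 = 1·8 + 1), so t ≡ 3·7 = 21 ≡ 5 (mod 8).
    Then x = 0 + 3·5 = 15, valid modulo lcm(3, 8) = 24: x ≡ 15 (mod 24).
  Combine with x ≡ 5 (mod 7): since gcd(24, 7) = 1, we get a unique residue mod 168.
    Write x = 15 + 24·t and substitute into x ≡ 5 (mod 7): 24·t ≡ 5 − 15 = -10 (mod 7).
    Reduce coefficients mod 7: 3·t ≡ 4 (mod 7).
    The inverse of 3 mod 7 is 5 (since 3·5 = 15 = 2·7 + 1), so t ≡ 5·4 = 20 ≡ 6 (mod 7).
    Then x = 15 + 24·6 = 159, valid modulo lcm(24, 7) = 168: x ≡ 159 (mod 168).
Verify: 159 mod 3 = 0 ✓, 159 mod 8 = 7 ✓, 159 mod 7 = 5 ✓.

x ≡ 159 (mod 168).


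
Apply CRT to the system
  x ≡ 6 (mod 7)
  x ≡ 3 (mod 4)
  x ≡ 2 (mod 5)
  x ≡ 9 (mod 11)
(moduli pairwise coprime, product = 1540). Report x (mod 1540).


Product of moduli M = 7 · 4 · 5 · 11 = 1540.
Merge one congruence at a time:
  Start: x ≡ 6 (mod 7).
  Combine with x ≡ 3 (mod 4); new modulus lcm = 28.
    Write x = 6 + 7·t and substitute into x ≡ 3 (mod 4): 7·t ≡ 3 − 6 = -3 (mod 4).
    Reduce coefficients mod 4: 3·t ≡ 1 (mod 4).
    The inverse of 3 mod 4 is 3 (since 3·3 = 9 = 2·4 + 1), so t ≡ 3·1 = 3 ≡ 3 (mod 4).
    Then x = 6 + 7·3 = 27, valid modulo lcm(7, 4) = 28: x ≡ 27 (mod 28).
  Combine with x ≡ 2 (mod 5); new modulus lcm = 140.
    Write x = 27 + 28·t and substitute into x ≡ 2 (mod 5): 28·t ≡ 2 − 27 = -25 (mod 5).
    Reduce coefficients mod 5: 3·t ≡ 0 (mod 5).
    The inverse of 3 mod 5 is 2 (since 3·2 = 6 = 1·5 + 1), so t ≡ 2·0 = 0 ≡ 0 (mod 5).
    Then x = 27 + 28·0 = 27, valid modulo lcm(28, 5) = 140: x ≡ 27 (mod 140).
  Combine with x ≡ 9 (mod 11); new modulus lcm = 1540.
    Write x = 27 + 140·t and substitute into x ≡ 9 (mod 11): 140·t ≡ 9 − 27 = -18 (mod 11).
    Reduce coefficients mod 11: 8·t ≡ 4 (mod 11).
    The inverse of 8 mod 11 is 7 (since 8·7 = 56 = 5·11 + 1), so t ≡ 7·4 = 28 ≡ 6 (mod 11).
    Then x = 27 + 140·6 = 867, valid modulo lcm(140, 11) = 1540: x ≡ 867 (mod 1540).
Verify against each original: 867 mod 7 = 6, 867 mod 4 = 3, 867 mod 5 = 2, 867 mod 11 = 9.

x ≡ 867 (mod 1540).


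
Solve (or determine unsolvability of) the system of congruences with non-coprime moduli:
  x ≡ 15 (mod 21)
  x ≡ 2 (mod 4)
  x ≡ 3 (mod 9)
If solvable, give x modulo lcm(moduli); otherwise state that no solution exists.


Moduli 21, 4, 9 are not pairwise coprime, so CRT works modulo lcm(m_i) when all pairwise compatibility conditions hold.
Pairwise compatibility: gcd(m_i, m_j) must divide a_i - a_j for every pair.
Merge one congruence at a time:
  Start: x ≡ 15 (mod 21).
  Combine with x ≡ 2 (mod 4): gcd(21, 4) = 1; 2 - 15 = -13, which IS divisible by 1, so compatible.
    Write x = 15 + 21·t and substitute into x ≡ 2 (mod 4): 21·t ≡ 2 − 15 = -13 (mod 4).
    Reduce coefficients mod 4: 1·t ≡ 3 (mod 4).
    So t ≡ 3 (mod 4).
    Then x = 15 + 21·3 = 78, valid modulo lcm(21, 4) = 84: x ≡ 78 (mod 84).
  Combine with x ≡ 3 (mod 9): gcd(84, 9) = 3; 3 - 78 = -75, which IS divisible by 3, so compatible.
    Write x = 78 + 84·t and substitute into x ≡ 3 (mod 9): 84·t ≡ 3 − 78 = -75 (mod 9).
    Divide the congruence (and modulus) by g = 3: 28·t ≡ -25 (mod 3).
    Reduce coefficients mod 3: 1·t ≡ 2 (mod 3).
    So t ≡ 2 (mod 3).
    Then x = 78 + 84·2 = 246, valid modulo lcm(84, 9) = 252: x ≡ 246 (mod 252).
Verify: 246 mod 21 = 15, 246 mod 4 = 2, 246 mod 9 = 3.

x ≡ 246 (mod 252).


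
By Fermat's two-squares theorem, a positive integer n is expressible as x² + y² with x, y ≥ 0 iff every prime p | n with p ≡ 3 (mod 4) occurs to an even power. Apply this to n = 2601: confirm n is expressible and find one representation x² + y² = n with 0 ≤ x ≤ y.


Step 1: Factor n = 2601 = 3^2 · 17^2.
Step 2: Check the mod-4 condition on each prime factor: 3 ≡ 3 (mod 4), exponent 2 (must be even); 17 ≡ 1 (mod 4), exponent 2.
All primes ≡ 3 (mod 4) appear to even exponent (or don't appear), so by the two-squares theorem n IS expressible as a sum of two squares.
Step 3: Build a representation. Group n = k² · m with k = 3 and m = 17 · 17 = 289 (a product of primes ≡ 1 (mod 4)); a representation of m scales to one of n via (k·x)² + (k·y)² = k²(x² + y²). Each prime p ≡ 1 (mod 4) is itself a sum of two squares; find a² by testing p − a² for a perfect square:
  17: 17 − 1² = 16 = 4² ⇒ 17 = 1² + 4².
  Combine using the Brahmagupta–Fibonacci identity (a² + b²)(c² + d²) = (ac − bd)² + (ad + bc)² = (ac + bd)² + (ad − bc)²:
  17 · 17 = 289: from (1² + 4²)(1² + 4²), take (1·1 − 4·4, 1·4 + 4·1) = (1 − 16, 4 + 4) = (-15, 8); dropping signs (only squares matter) gives (15, 8); check 15² + 8² = 225 + 64 = 289 ✓.
  Scale by k = 3: (3·15, 3·8) = (45, 24).
Step 4: Order so x ≤ y and verify: 24² + 45² = 576 + 2025 = 2601 = n. ✓

n = 2601 = 24² + 45² (one valid representation with x ≤ y).


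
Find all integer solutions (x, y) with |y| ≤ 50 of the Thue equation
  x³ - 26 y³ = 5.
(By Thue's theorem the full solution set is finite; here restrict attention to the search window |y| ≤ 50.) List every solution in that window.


The equation is x³ - 26y³ = 5. For fixed y, x³ = 26·y³ + 5, so a solution requires the RHS to be a perfect cube.
Strategy: iterate y from -50 to 50, compute RHS = 26·y³ + 5, and check whether it is a (positive or negative) perfect cube.
Check small values of y:
  y = 0: RHS = 5 is not a perfect cube.
  y = 1: RHS = 31 is not a perfect cube.
  y = -1: RHS = -21 is not a perfect cube.
  y = 2: RHS = 213 is not a perfect cube.
  y = -2: RHS = -203 is not a perfect cube.
  y = 3: RHS = 707 is not a perfect cube.
  y = -3: RHS = -697 is not a perfect cube.
Continuing the search up to |y| = 50 finds no solutions either.
No (x, y) in the scanned range satisfies the equation.

No integer solutions with |y| ≤ 50.


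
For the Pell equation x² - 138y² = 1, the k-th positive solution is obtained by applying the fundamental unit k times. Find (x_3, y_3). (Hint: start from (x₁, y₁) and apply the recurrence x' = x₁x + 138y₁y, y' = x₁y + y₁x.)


Step 1: Find the fundamental solution (x₁, y₁) of x² - 138y² = 1.
  Expand √138 as a continued fraction. a₀ = ⌊√138⌋ = 11; iterate m_{k+1} = d_k·a_k − m_k, d_{k+1} = (138 − m_{k+1}²)/d_k, a_{k+1} = ⌊(a₀ + m_{k+1})/d_{k+1}⌋ (starting m₀ = 0, d₀ = 1), with convergents p_k = a_k·p_{k-1} + p_{k-2}, q_k = a_k·q_{k-1} + q_{k-2} (p₋₁ = 1, q₋₁ = 0):
  k = 0: a₀ = 11; p₀/q₀ = 11/1; p₀² − 138·q₀² = 121 − 138 = -17.
  k = 1: m = 11, d = 17, a = ⌊(11 + 11)/17⌋ = 1; p/q = (1·11 + 1)/(1·1 + 0) = 12/1; p² − 138·q² = 144 − 138 = 6.
  k = 2: m = 6, d = 6, a = ⌊(11 + 6)/6⌋ = 2; p/q = (2·12 + 11)/(2·1 + 1) = 35/3; p² − 138·q² = 1225 − 1242 = -17.
  k = 3: m = 6, d = 17, a = ⌊(11 + 6)/17⌋ = 1; p/q = (1·35 + 12)/(1·3 + 1) = 47/4; p² − 138·q² = 2209 − 2208 = 1.
  The first convergent with p² − 138·q² = 1 gives the fundamental solution (x₁, y₁) = (47, 4).
Step 2: Apply the recurrence (x_{n+1}, y_{n+1}) = (x₁x_n + 138y₁y_n, x₁y_n + y₁x_n) repeatedly.
  From (x_1, y_1) = (47, 4): x_2 = 47·47 + 138·4·4 = 4417; y_2 = 47·4 + 4·47 = 376.
  From (x_2, y_2) = (4417, 376): x_3 = 47·4417 + 138·4·376 = 415151; y_3 = 47·376 + 4·4417 = 35340.
Step 3: Verify x_3² - 138·y_3² = 172350352801 - 172350352800 = 1 (should be 1). ✓

(x_1, y_1) = (47, 4); (x_3, y_3) = (415151, 35340).


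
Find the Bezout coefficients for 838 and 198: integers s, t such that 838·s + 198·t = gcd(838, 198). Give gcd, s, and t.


Euclidean algorithm on (838, 198) — divide until remainder is 0:
  838 = 4 · 198 + 46
  198 = 4 · 46 + 14
  46 = 3 · 14 + 4
  14 = 3 · 4 + 2
  4 = 2 · 2 + 0
gcd(838, 198) = 2.
Track Bezout coefficients alongside the remainders: start with r₀ = 838 = a·1 + b·0 (s = 1, t = 0) and r₁ = 198 = a·0 + b·1 (s = 0, t = 1); each new remainder r_{k+1} = r_{k-1} − q_k·r_k inherits s_{k+1} = s_{k-1} − q_k·s_k, t_{k+1} = t_{k-1} − q_k·t_k, so r_k = a·s_k + b·t_k at every step:
  q = 4: r = 46, s = 1 − 4·0 = 1, t = 0 − 4·1 = -4  (check: 838·1 + 198·(-4) = 46)
  q = 4: r = 14, s = 0 − 4·1 = -4, t = 1 − 4·(-4) = 17  (check: 838·(-4) + 198·17 = 14)
  q = 3: r = 4, s = 1 − 3·(-4) = 13, t = -4 − 3·17 = -55  (check: 838·13 + 198·(-55) = 4)
  q = 3: r = 2, s = -4 − 3·13 = -43, t = 17 − 3·(-55) = 182  (check: 838·(-43) + 198·182 = 2)
The row with r = 2 (the gcd) gives the Bezout coefficients s = -43, t = 182.
Result: 838 · (-43) + 198 · (182) = 2.

gcd(838, 198) = 2; s = -43, t = 182 (check: 838·(-43) + 198·182 = 2).


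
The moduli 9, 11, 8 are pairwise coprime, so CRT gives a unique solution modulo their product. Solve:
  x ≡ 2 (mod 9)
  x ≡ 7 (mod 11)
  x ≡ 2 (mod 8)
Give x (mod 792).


Moduli 9, 11, 8 are pairwise coprime; by CRT there is a unique solution modulo M = 9 · 11 · 8 = 792.
Solve pairwise, accumulating the modulus:
  Start with x ≡ 2 (mod 9).
  Combine with x ≡ 7 (mod 11): since gcd(9, 11) = 1, we get a unique residue mod 99.
    Write x = 2 + 9·t and substitute into x ≡ 7 (mod 11): 9·t ≡ 7 − 2 = 5 (mod 11).
    The inverse of 9 mod 11 is 5 (since 9·5 = 45 = 4·11 + 1), so t ≡ 5·5 = 25 ≡ 3 (mod 11).
    Then x = 2 + 9·3 = 29, valid modulo lcm(9, 11) = 99: x ≡ 29 (mod 99).
  Combine with x ≡ 2 (mod 8): since gcd(99, 8) = 1, we get a unique residue mod 792.
    Write x = 29 + 99·t and substitute into x ≡ 2 (mod 8): 99·t ≡ 2 − 29 = -27 (mod 8).
    Reduce coefficients mod 8: 3·t ≡ 5 (mod 8).
    The inverse of 3 mod 8 is 3 (since 3·3 = 9 = 1·8 + 1), so t ≡ 3·5 = 15 ≡ 7 (mod 8).
    Then x = 29 + 99·7 = 722, valid modulo lcm(99, 8) = 792: x ≡ 722 (mod 792).
Verify: 722 mod 9 = 2 ✓, 722 mod 11 = 7 ✓, 722 mod 8 = 2 ✓.

x ≡ 722 (mod 792).


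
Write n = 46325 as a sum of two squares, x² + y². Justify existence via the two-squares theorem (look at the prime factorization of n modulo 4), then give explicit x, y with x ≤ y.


Step 1: Factor n = 46325 = 5^2 · 17 · 109.
Step 2: Check the mod-4 condition on each prime factor: 5 ≡ 1 (mod 4), exponent 2; 17 ≡ 1 (mod 4), exponent 1; 109 ≡ 1 (mod 4), exponent 1.
All primes ≡ 3 (mod 4) appear to even exponent (or don't appear), so by the two-squares theorem n IS expressible as a sum of two squares.
Step 3: Build a representation. Group n = k² · m with k = 5 and m = 17 · 109 = 1853 (a product of primes ≡ 1 (mod 4)); a representation of m scales to one of n via (k·x)² + (k·y)² = k²(x² + y²). Each prime p ≡ 1 (mod 4) is itself a sum of two squares; find a² by testing p − a² for a perfect square:
  17: 17 − 1² = 16 = 4² ⇒ 17 = 1² + 4².
  109: 109 − 1² = 108, 109 − 2² = 105, 109 − 3² = 100 = 10² ⇒ 109 = 3² + 10².
  Combine using the Brahmagupta–Fibonacci identity (a² + b²)(c² + d²) = (ac − bd)² + (ad + bc)² = (ac + bd)² + (ad − bc)²:
  17 · 109 = 1853: from (1² + 4²)(3² + 10²), take (1·3 − 4·10, 1·10 + 4·3) = (3 − 40, 10 + 12) = (-37, 22); dropping signs (only squares matter) gives (37, 22); check 37² + 22² = 1369 + 484 = 1853 ✓.
  Scale by k = 5: (5·37, 5·22) = (185, 110).
Step 4: Order so x ≤ y and verify: 110² + 185² = 12100 + 34225 = 46325 = n. ✓

n = 46325 = 110² + 185² (one valid representation with x ≤ y).


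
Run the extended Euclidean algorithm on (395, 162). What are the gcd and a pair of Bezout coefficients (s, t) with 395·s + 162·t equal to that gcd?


Euclidean algorithm on (395, 162) — divide until remainder is 0:
  395 = 2 · 162 + 71
  162 = 2 · 71 + 20
  71 = 3 · 20 + 11
  20 = 1 · 11 + 9
  11 = 1 · 9 + 2
  9 = 4 · 2 + 1
  2 = 2 · 1 + 0
gcd(395, 162) = 1.
Track Bezout coefficients alongside the remainders: start with r₀ = 395 = a·1 + b·0 (s = 1, t = 0) and r₁ = 162 = a·0 + b·1 (s = 0, t = 1); each new remainder r_{k+1} = r_{k-1} − q_k·r_k inherits s_{k+1} = s_{k-1} − q_k·s_k, t_{k+1} = t_{k-1} − q_k·t_k, so r_k = a·s_k + b·t_k at every step:
  q = 2: r = 71, s = 1 − 2·0 = 1, t = 0 − 2·1 = -2  (check: 395·1 + 162·(-2) = 71)
  q = 2: r = 20, s = 0 − 2·1 = -2, t = 1 − 2·(-2) = 5  (check: 395·(-2) + 162·5 = 20)
  q = 3: r = 11, s = 1 − 3·(-2) = 7, t = -2 − 3·5 = -17  (check: 395·7 + 162·(-17) = 11)
  q = 1: r = 9, s = -2 − 1·7 = -9, t = 5 − 1·(-17) = 22  (check: 395·(-9) + 162·22 = 9)
  q = 1: r = 2, s = 7 − 1·(-9) = 16, t = -17 − 1·22 = -39  (check: 395·16 + 162·(-39) = 2)
  q = 4: r = 1, s = -9 − 4·16 = -73, t = 22 − 4·(-39) = 178  (check: 395·(-73) + 162·178 = 1)
The row with r = 1 (the gcd) gives the Bezout coefficients s = -73, t = 178.
Result: 395 · (-73) + 162 · (178) = 1.

gcd(395, 162) = 1; s = -73, t = 178 (check: 395·(-73) + 162·178 = 1).


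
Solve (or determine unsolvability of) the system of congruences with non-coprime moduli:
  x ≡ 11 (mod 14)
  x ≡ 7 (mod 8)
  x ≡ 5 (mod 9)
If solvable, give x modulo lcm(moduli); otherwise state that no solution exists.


Moduli 14, 8, 9 are not pairwise coprime, so CRT works modulo lcm(m_i) when all pairwise compatibility conditions hold.
Pairwise compatibility: gcd(m_i, m_j) must divide a_i - a_j for every pair.
Merge one congruence at a time:
  Start: x ≡ 11 (mod 14).
  Combine with x ≡ 7 (mod 8): gcd(14, 8) = 2; 7 - 11 = -4, which IS divisible by 2, so compatible.
    Write x = 11 + 14·t and substitute into x ≡ 7 (mod 8): 14·t ≡ 7 − 11 = -4 (mod 8).
    Divide the congruence (and modulus) by g = 2: 7·t ≡ -2 (mod 4).
    Reduce coefficients mod 4: 3·t ≡ 2 (mod 4).
    The inverse of 3 mod 4 is 3 (since 3·3 = 9 = 2·4 + 1), so t ≡ 3·2 = 6 ≡ 2 (mod 4).
    Then x = 11 + 14·2 = 39, valid modulo lcm(14, 8) = 56: x ≡ 39 (mod 56).
  Combine with x ≡ 5 (mod 9): gcd(56, 9) = 1; 5 - 39 = -34, which IS divisible by 1, so compatible.
    Write x = 39 + 56·t and substitute into x ≡ 5 (mod 9): 56·t ≡ 5 − 39 = -34 (mod 9).
    Reduce coefficients mod 9: 2·t ≡ 2 (mod 9).
    The inverse of 2 mod 9 is 5 (since 2·5 = 10 = 1·9 + 1), so t ≡ 5·2 = 10 ≡ 1 (mod 9).
    Then x = 39 + 56·1 = 95, valid modulo lcm(56, 9) = 504: x ≡ 95 (mod 504).
Verify: 95 mod 14 = 11, 95 mod 8 = 7, 95 mod 9 = 5.

x ≡ 95 (mod 504).


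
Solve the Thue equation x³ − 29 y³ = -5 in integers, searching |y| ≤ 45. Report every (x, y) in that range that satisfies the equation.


The equation is x³ - 29y³ = -5. For fixed y, x³ = 29·y³ − 5, so a solution requires the RHS to be a perfect cube.
Strategy: iterate y from -45 to 45, compute RHS = 29·y³ − 5, and check whether it is a (positive or negative) perfect cube.
Check small values of y:
  y = 0: RHS = -5 is not a perfect cube.
  y = 1: RHS = 24 is not a perfect cube.
  y = -1: RHS = -34 is not a perfect cube.
  y = 2: RHS = 227 is not a perfect cube.
  y = -2: RHS = -237 is not a perfect cube.
  y = 3: RHS = 778 is not a perfect cube.
  y = -3: RHS = -788 is not a perfect cube.
Continuing the search up to |y| = 45 finds no solutions either.
No (x, y) in the scanned range satisfies the equation.

No integer solutions with |y| ≤ 45.


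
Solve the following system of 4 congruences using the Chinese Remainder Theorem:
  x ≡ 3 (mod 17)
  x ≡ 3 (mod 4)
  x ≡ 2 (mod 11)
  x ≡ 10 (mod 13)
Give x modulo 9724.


Product of moduli M = 17 · 4 · 11 · 13 = 9724.
Merge one congruence at a time:
  Start: x ≡ 3 (mod 17).
  Combine with x ≡ 3 (mod 4); new modulus lcm = 68.
    Write x = 3 + 17·t and substitute into x ≡ 3 (mod 4): 17·t ≡ 3 − 3 = 0 (mod 4).
    Reduce coefficients mod 4: 1·t ≡ 0 (mod 4).
    So t ≡ 0 (mod 4).
    Then x = 3 + 17·0 = 3, valid modulo lcm(17, 4) = 68: x ≡ 3 (mod 68).
  Combine with x ≡ 2 (mod 11); new modulus lcm = 748.
    Write x = 3 + 68·t and substitute into x ≡ 2 (mod 11): 68·t ≡ 2 − 3 = -1 (mod 11).
    Reduce coefficients mod 11: 2·t ≡ 10 (mod 11).
    The inverse of 2 mod 11 is 6 (since 2·6 = 12 = 1·11 + 1), so t ≡ 6·10 = 60 ≡ 5 (mod 11).
    Then x = 3 + 68·5 = 343, valid modulo lcm(68, 11) = 748: x ≡ 343 (mod 748).
  Combine with x ≡ 10 (mod 13); new modulus lcm = 9724.
    Write x = 343 + 748·t and substitute into x ≡ 10 (mod 13): 748·t ≡ 10 − 343 = -333 (mod 13).
    Reduce coefficients mod 13: 7·t ≡ 5 (mod 13).
    The inverse of 7 mod 13 is 2 (since 7·2 = 14 = 1·13 + 1), so t ≡ 2·5 = 10 ≡ 10 (mod 13).
    Then x = 343 + 748·10 = 7823, valid modulo lcm(748, 13) = 9724: x ≡ 7823 (mod 9724).
Verify against each original: 7823 mod 17 = 3, 7823 mod 4 = 3, 7823 mod 11 = 2, 7823 mod 13 = 10.

x ≡ 7823 (mod 9724).


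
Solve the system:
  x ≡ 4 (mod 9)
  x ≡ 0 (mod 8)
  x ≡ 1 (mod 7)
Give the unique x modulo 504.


Moduli 9, 8, 7 are pairwise coprime; by CRT there is a unique solution modulo M = 9 · 8 · 7 = 504.
Solve pairwise, accumulating the modulus:
  Start with x ≡ 4 (mod 9).
  Combine with x ≡ 0 (mod 8): since gcd(9, 8) = 1, we get a unique residue mod 72.
    Write x = 4 + 9·t and substitute into x ≡ 0 (mod 8): 9·t ≡ 0 − 4 = -4 (mod 8).
    Reduce coefficients mod 8: 1·t ≡ 4 (mod 8).
    So t ≡ 4 (mod 8).
    Then x = 4 + 9·4 = 40, valid modulo lcm(9, 8) = 72: x ≡ 40 (mod 72).
  Combine with x ≡ 1 (mod 7): since gcd(72, 7) = 1, we get a unique residue mod 504.
    Write x = 40 + 72·t and substitute into x ≡ 1 (mod 7): 72·t ≡ 1 − 40 = -39 (mod 7).
    Reduce coefficients mod 7: 2·t ≡ 3 (mod 7).
    The inverse of 2 mod 7 is 4 (since 2·4 = 8 = 1·7 + 1), so t ≡ 4·3 = 12 ≡ 5 (mod 7).
    Then x = 40 + 72·5 = 400, valid modulo lcm(72, 7) = 504: x ≡ 400 (mod 504).
Verify: 400 mod 9 = 4 ✓, 400 mod 8 = 0 ✓, 400 mod 7 = 1 ✓.

x ≡ 400 (mod 504).


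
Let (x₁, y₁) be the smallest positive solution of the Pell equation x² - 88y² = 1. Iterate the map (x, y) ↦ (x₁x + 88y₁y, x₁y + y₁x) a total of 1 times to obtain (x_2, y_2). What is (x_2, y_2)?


Step 1: Find the fundamental solution (x₁, y₁) of x² - 88y² = 1.
  Expand √88 as a continued fraction. a₀ = ⌊√88⌋ = 9; iterate m_{k+1} = d_k·a_k − m_k, d_{k+1} = (88 − m_{k+1}²)/d_k, a_{k+1} = ⌊(a₀ + m_{k+1})/d_{k+1}⌋ (starting m₀ = 0, d₀ = 1), with convergents p_k = a_k·p_{k-1} + p_{k-2}, q_k = a_k·q_{k-1} + q_{k-2} (p₋₁ = 1, q₋₁ = 0):
  k = 0: a₀ = 9; p₀/q₀ = 9/1; p₀² − 88·q₀² = 81 − 88 = -7.
  k = 1: m = 9, d = 7, a = ⌊(9 + 9)/7⌋ = 2; p/q = (2·9 + 1)/(2·1 + 0) = 19/2; p² − 88·q² = 361 − 352 = 9.
  k = 2: m = 5, d = 9, a = ⌊(9 + 5)/9⌋ = 1; p/q = (1·19 + 9)/(1·2 + 1) = 28/3; p² − 88·q² = 784 − 792 = -8.
  k = 3: m = 4, d = 8, a = ⌊(9 + 4)/8⌋ = 1; p/q = (1·28 + 19)/(1·3 + 2) = 47/5; p² − 88·q² = 2209 − 2200 = 9.
  k = 4: m = 4, d = 9, a = ⌊(9 + 4)/9⌋ = 1; p/q = (1·47 + 28)/(1·5 + 3) = 75/8; p² − 88·q² = 5625 − 5632 = -7.
  k = 5: m = 5, d = 7, a = ⌊(9 + 5)/7⌋ = 2; p/q = (2·75 + 47)/(2·8 + 5) = 197/21; p² − 88·q² = 38809 − 38808 = 1.
  The first convergent with p² − 88·q² = 1 gives the fundamental solution (x₁, y₁) = (197, 21).
Step 2: Apply the recurrence (x_{n+1}, y_{n+1}) = (x₁x_n + 88y₁y_n, x₁y_n + y₁x_n) repeatedly.
  From (x_1, y_1) = (197, 21): x_2 = 197·197 + 88·21·21 = 77617; y_2 = 197·21 + 21·197 = 8274.
Step 3: Verify x_2² - 88·y_2² = 6024398689 - 6024398688 = 1 (should be 1). ✓

(x_1, y_1) = (197, 21); (x_2, y_2) = (77617, 8274).


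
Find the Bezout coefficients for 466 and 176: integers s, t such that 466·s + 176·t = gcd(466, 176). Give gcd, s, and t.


Euclidean algorithm on (466, 176) — divide until remainder is 0:
  466 = 2 · 176 + 114
  176 = 1 · 114 + 62
  114 = 1 · 62 + 52
  62 = 1 · 52 + 10
  52 = 5 · 10 + 2
  10 = 5 · 2 + 0
gcd(466, 176) = 2.
Track Bezout coefficients alongside the remainders: start with r₀ = 466 = a·1 + b·0 (s = 1, t = 0) and r₁ = 176 = a·0 + b·1 (s = 0, t = 1); each new remainder r_{k+1} = r_{k-1} − q_k·r_k inherits s_{k+1} = s_{k-1} − q_k·s_k, t_{k+1} = t_{k-1} − q_k·t_k, so r_k = a·s_k + b·t_k at every step:
  q = 2: r = 114, s = 1 − 2·0 = 1, t = 0 − 2·1 = -2  (check: 466·1 + 176·(-2) = 114)
  q = 1: r = 62, s = 0 − 1·1 = -1, t = 1 − 1·(-2) = 3  (check: 466·(-1) + 176·3 = 62)
  q = 1: r = 52, s = 1 − 1·(-1) = 2, t = -2 − 1·3 = -5  (check: 466·2 + 176·(-5) = 52)
  q = 1: r = 10, s = -1 − 1·2 = -3, t = 3 − 1·(-5) = 8  (check: 466·(-3) + 176·8 = 10)
  q = 5: r = 2, s = 2 − 5·(-3) = 17, t = -5 − 5·8 = -45  (check: 466·17 + 176·(-45) = 2)
The row with r = 2 (the gcd) gives the Bezout coefficients s = 17, t = -45.
Result: 466 · (17) + 176 · (-45) = 2.

gcd(466, 176) = 2; s = 17, t = -45 (check: 466·17 + 176·(-45) = 2).


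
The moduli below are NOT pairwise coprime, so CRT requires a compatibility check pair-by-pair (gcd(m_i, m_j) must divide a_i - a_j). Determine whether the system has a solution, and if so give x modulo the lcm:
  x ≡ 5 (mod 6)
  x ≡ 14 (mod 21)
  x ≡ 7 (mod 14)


Moduli 6, 21, 14 are not pairwise coprime, so CRT works modulo lcm(m_i) when all pairwise compatibility conditions hold.
Pairwise compatibility: gcd(m_i, m_j) must divide a_i - a_j for every pair.
Merge one congruence at a time:
  Start: x ≡ 5 (mod 6).
  Combine with x ≡ 14 (mod 21): gcd(6, 21) = 3; 14 - 5 = 9, which IS divisible by 3, so compatible.
    Write x = 5 + 6·t and substitute into x ≡ 14 (mod 21): 6·t ≡ 14 − 5 = 9 (mod 21).
    Divide the congruence (and modulus) by g = 3: 2·t ≡ 3 (mod 7).
    The inverse of 2 mod 7 is 4 (since 2·4 = 8 = 1·7 + 1), so t ≡ 4·3 = 12 ≡ 5 (mod 7).
    Then x = 5 + 6·5 = 35, valid modulo lcm(6, 21) = 42: x ≡ 35 (mod 42).
  Combine with x ≡ 7 (mod 14): gcd(42, 14) = 14; 7 - 35 = -28, which IS divisible by 14, so compatible.
    Write x = 35 + 42·t and substitute into x ≡ 7 (mod 14): 42·t ≡ 7 − 35 = -28 (mod 14).
    Divide the congruence (and modulus) by g = 14: 3·t ≡ -2 (mod 1).
    Modulo 1 every t works; take t = 0.
    Then x = 35 + 42·0 = 35, valid modulo lcm(42, 14) = 42: x ≡ 35 (mod 42).
Verify: 35 mod 6 = 5, 35 mod 21 = 14, 35 mod 14 = 7.

x ≡ 35 (mod 42).


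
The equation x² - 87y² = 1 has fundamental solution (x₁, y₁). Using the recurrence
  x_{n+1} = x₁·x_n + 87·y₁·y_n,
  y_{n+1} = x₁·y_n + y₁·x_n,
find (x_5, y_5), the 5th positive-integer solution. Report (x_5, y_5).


Step 1: Find the fundamental solution (x₁, y₁) of x² - 87y² = 1.
  Expand √87 as a continued fraction. a₀ = ⌊√87⌋ = 9; iterate m_{k+1} = d_k·a_k − m_k, d_{k+1} = (87 − m_{k+1}²)/d_k, a_{k+1} = ⌊(a₀ + m_{k+1})/d_{k+1}⌋ (starting m₀ = 0, d₀ = 1), with convergents p_k = a_k·p_{k-1} + p_{k-2}, q_k = a_k·q_{k-1} + q_{k-2} (p₋₁ = 1, q₋₁ = 0):
  k = 0: a₀ = 9; p₀/q₀ = 9/1; p₀² − 87·q₀² = 81 − 87 = -6.
  k = 1: m = 9, d = 6, a = ⌊(9 + 9)/6⌋ = 3; p/q = (3·9 + 1)/(3·1 + 0) = 28/3; p² − 87·q² = 784 − 783 = 1.
  The first convergent with p² − 87·q² = 1 gives the fundamental solution (x₁, y₁) = (28, 3).
Step 2: Apply the recurrence (x_{n+1}, y_{n+1}) = (x₁x_n + 87y₁y_n, x₁y_n + y₁x_n) repeatedly.
  From (x_1, y_1) = (28, 3): x_2 = 28·28 + 87·3·3 = 1567; y_2 = 28·3 + 3·28 = 168.
  From (x_2, y_2) = (1567, 168): x_3 = 28·1567 + 87·3·168 = 87724; y_3 = 28·168 + 3·1567 = 9405.
  From (x_3, y_3) = (87724, 9405): x_4 = 28·87724 + 87·3·9405 = 4910977; y_4 = 28·9405 + 3·87724 = 526512.
  From (x_4, y_4) = (4910977, 526512): x_5 = 28·4910977 + 87·3·526512 = 274926988; y_5 = 28·526512 + 3·4910977 = 29475267.
Step 3: Verify x_5² - 87·y_5² = 75584848730752144 - 75584848730752143 = 1 (should be 1). ✓

(x_1, y_1) = (28, 3); (x_5, y_5) = (274926988, 29475267).


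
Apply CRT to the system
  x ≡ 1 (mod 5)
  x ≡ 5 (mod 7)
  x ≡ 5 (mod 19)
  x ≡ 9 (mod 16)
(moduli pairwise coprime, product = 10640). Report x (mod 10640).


Product of moduli M = 5 · 7 · 19 · 16 = 10640.
Merge one congruence at a time:
  Start: x ≡ 1 (mod 5).
  Combine with x ≡ 5 (mod 7); new modulus lcm = 35.
    Write x = 1 + 5·t and substitute into x ≡ 5 (mod 7): 5·t ≡ 5 − 1 = 4 (mod 7).
    The inverse of 5 mod 7 is 3 (since 5·3 = 15 = 2·7 + 1), so t ≡ 3·4 = 12 ≡ 5 (mod 7).
    Then x = 1 + 5·5 = 26, valid modulo lcm(5, 7) = 35: x ≡ 26 (mod 35).
  Combine with x ≡ 5 (mod 19); new modulus lcm = 665.
    Write x = 26 + 35·t and substitute into x ≡ 5 (mod 19): 35·t ≡ 5 − 26 = -21 (mod 19).
    Reduce coefficients mod 19: 16·t ≡ 17 (mod 19).
    The inverse of 16 mod 19 is 6 (since 16·6 = 96 = 5·19 + 1), so t ≡ 6·17 = 102 ≡ 7 (mod 19).
    Then x = 26 + 35·7 = 271, valid modulo lcm(35, 19) = 665: x ≡ 271 (mod 665).
  Combine with x ≡ 9 (mod 16); new modulus lcm = 10640.
    Write x = 271 + 665·t and substitute into x ≡ 9 (mod 16): 665·t ≡ 9 − 271 = -262 (mod 16).
    Reduce coefficients mod 16: 9·t ≡ 10 (mod 16).
    The inverse of 9 mod 16 is 9 (since 9·9 = 81 = 5·16 + 1), so t ≡ 9·10 = 90 ≡ 10 (mod 16).
    Then x = 271 + 665·10 = 6921, valid modulo lcm(665, 16) = 10640: x ≡ 6921 (mod 10640).
Verify against each original: 6921 mod 5 = 1, 6921 mod 7 = 5, 6921 mod 19 = 5, 6921 mod 16 = 9.

x ≡ 6921 (mod 10640).
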